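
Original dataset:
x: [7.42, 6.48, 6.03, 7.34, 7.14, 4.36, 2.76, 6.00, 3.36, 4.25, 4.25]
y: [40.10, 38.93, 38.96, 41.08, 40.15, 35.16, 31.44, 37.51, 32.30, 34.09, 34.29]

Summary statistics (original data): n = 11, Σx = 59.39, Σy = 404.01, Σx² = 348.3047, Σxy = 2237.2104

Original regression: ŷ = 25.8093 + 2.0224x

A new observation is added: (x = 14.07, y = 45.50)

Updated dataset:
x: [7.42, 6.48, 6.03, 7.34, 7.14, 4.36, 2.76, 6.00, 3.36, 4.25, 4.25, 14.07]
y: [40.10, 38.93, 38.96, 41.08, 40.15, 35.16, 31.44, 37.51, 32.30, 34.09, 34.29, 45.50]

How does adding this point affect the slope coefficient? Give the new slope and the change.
The slope changes from 2.0224 to 1.3011 (change of -0.7213, or -35.7%).

The new point has HIGH LEVERAGE: x = 14.07 is far from the original mean x̄ = 59.39/11 ≈ 5.40 (original range [2.76, 7.42]).

Step 1: Update the sums with the new point (n goes from 11 to 12)
Σx  = 59.39 + 14.07 = 73.46
Σy  = 404.01 + 45.50 = 449.51
Σx² = 348.3047 + 14.07² = 348.3047 + 197.9649 = 546.2696
Σxy = 2237.2104 + 14.07×45.50 = 2237.2104 + 640.1850 = 2877.3954

Step 2: Recompute the slope with b₁ = (nΣxy − ΣxΣy) / (nΣx² − (Σx)²)
Numerator   = 12×2877.3954 − 73.46×449.51 = 34528.7448 − 33021.0046 = 1507.7402
Denominator = 12×546.2696 − 73.46² = 6555.2352 − 5396.3716 = 1158.8636
b₁(new) = 1507.7402 / 1158.8636 = 1.3011

(Same formula on the original sums: (11×2237.2104 − 59.39×404.01) / (11×348.3047 − 59.39²) = 615.1605 / 304.1796 = 2.0224, matching the given fit.)

Step 3: Change in slope
Δβ₁ = 1.3011 − 2.0224 = -0.7213
Relative change = -0.7213 / 2.0224 × 100% = -35.7%
→ the slope decreases when the point is added.

Because the point sits below the extension of the original line at a high-leverage x, it tilts the fit down.
In practice: check such a point for data-entry or measurement error.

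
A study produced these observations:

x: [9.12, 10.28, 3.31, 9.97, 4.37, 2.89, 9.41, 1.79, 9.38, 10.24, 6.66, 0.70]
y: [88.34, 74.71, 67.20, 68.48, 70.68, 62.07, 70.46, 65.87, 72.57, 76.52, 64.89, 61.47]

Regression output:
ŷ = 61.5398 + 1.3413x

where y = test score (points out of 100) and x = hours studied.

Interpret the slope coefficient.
For each additional hour of study time, predicted test score increases by approximately 1.3413 points.

The slope β₁ = 1.3413 gives the rate at which the fitted test score changes with study time.

Interpretation:
- Study time up by 1 hour → predicted test score increases by 1.3413 points
- The effect is assumed constant over the observed range of x (linearity)

The intercept β₀ = 61.5398 is the predicted test score when study time = 0; since the smallest observed x is 0.70, this is an extrapolation and mainly anchors the line.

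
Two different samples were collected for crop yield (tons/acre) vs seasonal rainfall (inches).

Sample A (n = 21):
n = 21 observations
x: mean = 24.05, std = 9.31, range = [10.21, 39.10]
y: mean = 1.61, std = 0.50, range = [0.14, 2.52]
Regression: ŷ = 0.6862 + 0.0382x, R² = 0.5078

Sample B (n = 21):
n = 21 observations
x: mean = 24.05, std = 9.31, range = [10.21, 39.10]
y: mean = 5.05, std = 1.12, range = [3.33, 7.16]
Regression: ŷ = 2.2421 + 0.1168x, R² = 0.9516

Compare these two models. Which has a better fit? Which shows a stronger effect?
Model B has the better fit (R² = 0.9516 vs 0.5078). Model B shows the stronger effect (|β₁| = 0.1168 vs 0.0382).

Model Comparison:

Which explains more variance? (R²)
- Model A: R² = 0.5078 → 50.78% of variance in crop yield explained
- Model B: R² = 0.9516 → 95.16% of variance in crop yield explained
- 0.9516 > 0.5078 → Model B has the better fit

Effect size (slope magnitude):
- Model A: β₁ = 0.0382 → predicted crop yield rises 0.0382 tons/acre per additional inch of rainfall
- Model B: β₁ = 0.1168 → predicted crop yield rises 0.1168 tons/acre per additional inch of rainfall
- |0.0382| < |0.1168| → Model B shows the stronger marginal effect

Note: The two samples could reflect different populations, time periods, or measurement quality.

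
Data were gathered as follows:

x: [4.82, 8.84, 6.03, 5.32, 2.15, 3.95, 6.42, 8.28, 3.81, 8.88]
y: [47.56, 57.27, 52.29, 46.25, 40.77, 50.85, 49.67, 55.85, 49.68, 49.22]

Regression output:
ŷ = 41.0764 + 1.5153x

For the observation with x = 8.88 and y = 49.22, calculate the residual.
Residual = -5.3123

The residual is the difference between the actual value and the predicted value:

Residual = y - ŷ

Step 1: Calculate predicted value
ŷ = 41.0764 + 1.5153 × 8.88
ŷ = 54.5323

Step 2: Calculate residual
Residual = 49.22 - 54.5323
Residual = -5.3123

The residual is negative, so the observed y = 49.22 sits below the regression line (the line overestimates it by 5.3123).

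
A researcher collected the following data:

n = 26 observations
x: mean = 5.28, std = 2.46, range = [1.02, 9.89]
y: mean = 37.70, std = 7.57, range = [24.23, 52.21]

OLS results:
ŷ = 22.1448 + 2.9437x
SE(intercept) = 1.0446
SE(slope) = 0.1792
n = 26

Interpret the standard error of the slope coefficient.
The slope 2.9437 is pinned down to within about ±0.1792 (one SE) by these data — relative uncertainty 6.1%, i.e. precise.

SE(β̂₁) = 0.1792 says: if we drew many samples of n = 26 from the same population and refit each time, the fitted slopes would scatter with a standard deviation of roughly 0.1792 around the true β₁.

Relative precision:
- SE / |β̂₁| = 0.1792 / 2.9437 = 6.1%
- Rule of thumb (under 20%: precise; 20% to under 50%: moderately precise; 50% or more: imprecise) → precise

Rough 95% range (±2 SE): 2.9437 ± 0.3584 → (2.5853, 3.3021).

What drives SE(β̂₁): more residual scatter → larger SE; larger n (here n = 26) → smaller SE.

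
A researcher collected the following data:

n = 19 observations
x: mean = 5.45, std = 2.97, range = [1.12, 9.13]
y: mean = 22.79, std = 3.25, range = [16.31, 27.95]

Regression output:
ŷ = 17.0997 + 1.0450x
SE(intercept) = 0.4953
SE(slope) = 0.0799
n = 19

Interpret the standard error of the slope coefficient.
SE(slope) = 0.0799 measures the uncertainty in the estimated slope. The coefficient is estimated precisely (SE/|β̂₁| = 7.6%).

SE(β̂₁) = 0.0799 says: if we drew many samples of n = 19 from the same population and refit each time, the fitted slopes would scatter with a standard deviation of roughly 0.0799 around the true β₁.

Relative precision:
- SE / |β̂₁| = 0.0799 / 1.0450 = 7.6%
- Rule of thumb (under 20%: precise; 20% to under 50%: moderately precise; 50% or more: imprecise) → precise

Link to interval estimation: a confidence interval for β₁ is β̂₁ ± t* × 0.0799, so SE sets the half-width per unit of t*.

What drives SE(β̂₁): wider spread of x values → smaller SE; larger n (here n = 19) → smaller SE; more residual scatter → larger SE.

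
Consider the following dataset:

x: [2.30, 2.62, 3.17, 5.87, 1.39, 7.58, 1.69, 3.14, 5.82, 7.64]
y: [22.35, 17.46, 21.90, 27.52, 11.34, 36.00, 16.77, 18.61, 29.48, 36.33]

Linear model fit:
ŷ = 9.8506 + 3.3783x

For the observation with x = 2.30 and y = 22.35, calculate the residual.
Residual = 4.7293

The residual is the difference between the actual value and the predicted value:

Residual = y - ŷ

Step 1: Calculate predicted value
ŷ = 9.8506 + 3.3783 × 2.30
ŷ = 17.6207

Step 2: Calculate residual
Residual = 22.35 - 17.6207
Residual = 4.7293

Sign check: y > ŷ, so the point is above the line and the fit underestimates here.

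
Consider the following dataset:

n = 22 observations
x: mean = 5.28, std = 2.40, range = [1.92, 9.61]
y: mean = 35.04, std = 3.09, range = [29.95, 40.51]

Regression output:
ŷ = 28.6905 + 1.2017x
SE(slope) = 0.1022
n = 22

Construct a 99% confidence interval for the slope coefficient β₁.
The 99% CI for β₁ is (0.9109, 1.4925)

Confidence interval for the slope:

The 99% CI for β₁ is: β̂₁ ± t*(α/2, n-2) × SE(β̂₁)

Step 1: Find critical t-value
- Confidence level = 0.99
- Degrees of freedom = n - 2 = 22 - 2 = 20
- t*(α/2, 20) = 2.8453

Step 2: Calculate margin of error
Margin = 2.8453 × 0.1022 = 0.2908

Step 3: Construct interval
CI = 1.2017 ± 0.2908
CI = (0.9109, 1.4925)

Interpretation: We are 99% confident that the true slope β₁ lies between 0.9109 and 1.4925.
The interval does not include 0, suggesting a significant linear relationship.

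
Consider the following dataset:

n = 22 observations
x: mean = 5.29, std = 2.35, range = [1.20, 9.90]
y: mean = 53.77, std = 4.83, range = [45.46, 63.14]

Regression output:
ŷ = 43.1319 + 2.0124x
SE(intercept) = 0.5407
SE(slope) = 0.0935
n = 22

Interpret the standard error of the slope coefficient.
SE(slope) = 0.0935 measures the uncertainty in the estimated slope. The coefficient is estimated precisely (SE/|β̂₁| = 4.6%).

SE(β̂₁) = s / √Sxx, where s is the residual standard deviation and Sxx = Σ(x − x̄)². It is the yardstick for how far β̂₁ = 2.0124 could plausibly be from the true slope.

Relative precision:
- SE / |β̂₁| = 0.0935 / 2.0124 = 4.6%
- Rule of thumb (under 20%: precise; 20% to under 50%: moderately precise; 50% or more: imprecise) → precise

Rough 95% range (±2 SE): 2.0124 ± 0.1870 → (1.8254, 2.1994).

What drives SE(β̂₁): more residual scatter → larger SE; wider spread of x values → smaller SE; larger n (here n = 22) → smaller SE.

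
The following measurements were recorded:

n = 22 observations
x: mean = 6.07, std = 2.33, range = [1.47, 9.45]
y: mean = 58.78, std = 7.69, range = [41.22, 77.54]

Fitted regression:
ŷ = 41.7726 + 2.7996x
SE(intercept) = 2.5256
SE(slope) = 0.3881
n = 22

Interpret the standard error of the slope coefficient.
The slope 2.7996 is pinned down to within about ±0.3881 (one SE) by these data — relative uncertainty 13.9%, i.e. precise.

SE(β̂₁) = 0.3881 says: if we drew many samples of n = 22 from the same population and refit each time, the fitted slopes would scatter with a standard deviation of roughly 0.3881 around the true β₁.

Relative precision:
- SE / |β̂₁| = 0.3881 / 2.7996 = 13.9%
- Rule of thumb (under 20%: precise; 20% to under 50%: moderately precise; 50% or more: imprecise) → precise

Link to the t-test: t = β̂₁ / SE(β̂₁) = 2.7996 / 0.3881 = 7.2136, the statistic for H₀: β₁ = 0.

What drives SE(β̂₁): wider spread of x values → smaller SE; more residual scatter → larger SE.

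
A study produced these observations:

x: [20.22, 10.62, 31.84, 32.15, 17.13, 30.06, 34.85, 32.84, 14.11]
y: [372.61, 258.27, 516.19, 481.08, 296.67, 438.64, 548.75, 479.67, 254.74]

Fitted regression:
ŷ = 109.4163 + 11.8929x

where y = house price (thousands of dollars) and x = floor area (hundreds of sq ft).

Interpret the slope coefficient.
An increase of one hundred sq ft in floor area is associated with a 11.8929 thousand dollars increase in predicted house price.

The slope β₁ = 11.8929 gives the rate at which the fitted house price changes with floor area.

Interpretation:
- Floor area up by 1 hundred sq ft → predicted house price increases by 11.8929 thousand dollars
- The effect is assumed constant over the observed range of x (linearity)

(β₀ = 109.4163 is the fitted value at x = 0 and is not part of the slope interpretation.)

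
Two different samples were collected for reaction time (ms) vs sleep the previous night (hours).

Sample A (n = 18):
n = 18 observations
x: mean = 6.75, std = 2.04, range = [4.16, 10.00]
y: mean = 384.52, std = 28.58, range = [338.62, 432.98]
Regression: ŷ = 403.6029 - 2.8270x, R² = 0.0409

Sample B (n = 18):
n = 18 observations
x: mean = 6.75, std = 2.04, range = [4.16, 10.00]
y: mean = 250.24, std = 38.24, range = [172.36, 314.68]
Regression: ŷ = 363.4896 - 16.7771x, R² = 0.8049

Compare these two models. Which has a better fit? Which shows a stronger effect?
Model B has the better fit (R² = 0.8049 vs 0.0409). Model B shows the stronger effect (|β₁| = 16.7771 vs 2.8270).

Model Comparison:

Which explains more variance? (R²)
- Model A: R² = 0.0409 → 4.09% of variance in reaction time explained
- Model B: R² = 0.8049 → 80.49% of variance in reaction time explained
- 0.8049 > 0.0409 → Model B has the better fit

Effect size (slope magnitude):
- Model A: β₁ = -2.8270 → predicted reaction time falls 2.8270 ms per additional hour of sleep
- Model B: β₁ = -16.7771 → predicted reaction time falls 16.7771 ms per additional hour of sleep
- |-2.8270| < |-16.7771| → Model B shows the stronger marginal effect

Note: The two samples could reflect different populations, time periods, or measurement quality.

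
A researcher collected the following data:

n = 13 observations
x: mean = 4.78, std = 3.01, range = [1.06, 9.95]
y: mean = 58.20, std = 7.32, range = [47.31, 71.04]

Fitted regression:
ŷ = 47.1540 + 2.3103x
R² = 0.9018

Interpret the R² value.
The model explains 90.18% of the variance in y (R² = 0.9018), leaving 9.82% unexplained; the fit is strong.

R² = 1 − SS_res/SS_tot compares the residual scatter to the total scatter of y about its mean.

Here R² = 0.9018:
- Explained: 90.18% of the variation in y
- Unexplained (residual): 100% − 90.18% = 9.82%
- Rule of thumb (below 0.3 weak; 0.3 to below 0.7 moderate; 0.7 and above strong) → strong

Calculation: R² = 1 − (SS_res / SS_tot), where SS_res is the sum of squared residuals and SS_tot the total sum of squares.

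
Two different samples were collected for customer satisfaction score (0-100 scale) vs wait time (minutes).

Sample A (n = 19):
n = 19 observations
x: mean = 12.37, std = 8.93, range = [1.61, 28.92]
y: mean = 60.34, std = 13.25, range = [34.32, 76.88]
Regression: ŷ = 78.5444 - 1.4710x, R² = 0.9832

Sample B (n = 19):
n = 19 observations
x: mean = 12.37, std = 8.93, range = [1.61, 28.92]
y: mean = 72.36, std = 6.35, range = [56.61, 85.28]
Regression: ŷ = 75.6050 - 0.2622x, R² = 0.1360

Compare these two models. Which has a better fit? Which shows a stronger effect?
Model A has the better fit (R² = 0.9832 vs 0.1360). Model A shows the stronger effect (|β₁| = 1.4710 vs 0.2622).

Model Comparison:

Goodness of fit (R²):
- Model A: R² = 0.9832 → 98.32% of variance in satisfaction score explained
- Model B: R² = 0.1360 → 13.60% of variance in satisfaction score explained
- 0.9832 > 0.1360 → Model A has the better fit

Which has the larger per-minute effect? (|β₁|)
- Model A: β₁ = -1.4710 → predicted satisfaction score falls 1.4710 points per additional minute of wait time
- Model B: β₁ = -0.2622 → predicted satisfaction score falls 0.2622 points per additional minute of wait time
- |-1.4710| > |-0.2622| → Model A shows the stronger marginal effect

Notes:
- The two samples could reflect different populations, time periods, or measurement quality.
- A better fit (higher R²) doesn't necessarily mean a more important relationship.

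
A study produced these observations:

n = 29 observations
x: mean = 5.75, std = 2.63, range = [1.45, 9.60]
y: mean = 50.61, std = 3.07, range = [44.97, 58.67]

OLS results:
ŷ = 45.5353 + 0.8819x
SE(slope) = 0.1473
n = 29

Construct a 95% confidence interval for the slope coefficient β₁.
The 95% CI for β₁ is (0.5797, 1.1841)

Confidence interval for the slope:

The 95% CI for β₁ is: β̂₁ ± t*(α/2, n-2) × SE(β̂₁)

Step 1: Find critical t-value
- Confidence level = 0.95
- Degrees of freedom = n - 2 = 29 - 2 = 27
- t*(α/2, 27) = 2.0518

Step 2: Calculate margin of error
Margin = 2.0518 × 0.1473 = 0.3022

Step 3: Construct interval
CI = 0.8819 ± 0.3022
CI = (0.5797, 1.1841)

Interpretation: We are 95% confident that the true slope β₁ lies between 0.5797 and 1.1841.
Both endpoints are positive, so the data support a genuinely positive slope at this confidence level.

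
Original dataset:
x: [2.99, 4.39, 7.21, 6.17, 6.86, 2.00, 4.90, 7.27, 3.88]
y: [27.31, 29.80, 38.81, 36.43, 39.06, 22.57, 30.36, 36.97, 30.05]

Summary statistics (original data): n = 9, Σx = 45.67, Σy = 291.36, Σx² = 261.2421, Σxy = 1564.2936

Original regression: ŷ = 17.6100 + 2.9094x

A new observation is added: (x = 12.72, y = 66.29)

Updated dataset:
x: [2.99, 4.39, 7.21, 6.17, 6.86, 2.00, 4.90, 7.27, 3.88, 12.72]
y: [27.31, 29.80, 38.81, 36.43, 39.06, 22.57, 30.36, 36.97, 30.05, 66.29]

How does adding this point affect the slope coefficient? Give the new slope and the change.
The slope changes from 2.9094 to 3.8877 (change of +0.9783, or +33.6%).

The new point has HIGH LEVERAGE: x = 12.72 is far from the original mean x̄ = 45.67/9 ≈ 5.07 (original range [2.00, 7.27]).

Step 1: Update the sums with the new point (n goes from 9 to 10)
Σx  = 45.67 + 12.72 = 58.39
Σy  = 291.36 + 66.29 = 357.65
Σx² = 261.2421 + 12.72² = 261.2421 + 161.7984 = 423.0405
Σxy = 1564.2936 + 12.72×66.29 = 1564.2936 + 843.2088 = 2407.5024

Step 2: Recompute the slope with b₁ = (nΣxy − ΣxΣy) / (nΣx² − (Σx)²)
Numerator   = 10×2407.5024 − 58.39×357.65 = 24075.0240 − 20883.1835 = 3191.8405
Denominator = 10×423.0405 − 58.39² = 4230.4050 − 3409.3921 = 821.0129
b₁(new) = 3191.8405 / 821.0129 = 3.8877

(Same formula on the original sums: (9×1564.2936 − 45.67×291.36) / (9×261.2421 − 45.67²) = 772.2312 / 265.4300 = 2.9094, matching the given fit.)

Step 3: Change in slope
Δβ₁ = 3.8877 − 2.9094 = +0.9783
Relative change = +0.9783 / 2.9094 × 100% = +33.6%
→ the slope increases when the point is added.

Because the point sits above the extension of the original line at a high-leverage x, it tilts the fit up.
In practice: examine leverage (hᵢ) and Cook's distance rather than deleting it automatically.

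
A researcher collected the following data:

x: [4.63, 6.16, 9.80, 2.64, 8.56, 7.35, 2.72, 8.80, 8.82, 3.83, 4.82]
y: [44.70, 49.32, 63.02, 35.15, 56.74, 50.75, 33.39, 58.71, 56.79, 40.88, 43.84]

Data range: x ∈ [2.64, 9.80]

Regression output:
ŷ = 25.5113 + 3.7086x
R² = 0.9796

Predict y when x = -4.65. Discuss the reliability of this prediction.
ŷ = 8.2663, but this is extrapolation (below the data range [2.64, 9.80]) and may be unreliable.

Prediction calculation:
ŷ = 25.5113 + 3.7086 × (-4.65)
ŷ = 8.2663

Reliability:
- Data range: x ∈ [2.64, 9.80]
- Prediction point: x = -4.65 is 7.29 units below the observed range → this is EXTRAPOLATION, not interpolation

Why that matters here:
- R² describes fit only over the sampled x values; it says nothing about behaviour beyond them
- There are no observations near this x to validate the fitted line there
- The standard error of prediction grows with (x − x̄)², and x = -4.65 is far from x̄ = 6.19

Report the number if required, but flag clearly that it is an extrapolation.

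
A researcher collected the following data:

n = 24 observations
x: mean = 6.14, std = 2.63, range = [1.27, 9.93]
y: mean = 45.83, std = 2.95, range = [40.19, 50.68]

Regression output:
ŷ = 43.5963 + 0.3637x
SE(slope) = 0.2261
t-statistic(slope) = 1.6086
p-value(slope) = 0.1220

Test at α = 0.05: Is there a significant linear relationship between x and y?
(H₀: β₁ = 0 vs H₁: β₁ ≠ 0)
Since p-value = 0.1220 ≥ α = 0.05, fail to reject H₀ — the slope is not significantly different from 0.

Hypothesis test for the slope coefficient:

H₀: β₁ = 0 (no linear relationship)
H₁: β₁ ≠ 0 (linear relationship exists)

Test statistic: t = β̂₁ / SE(β̂₁) = 0.3637 / 0.2261 = 1.6086

p = 0.1220: how often a slope estimate this far from 0 (in SE units) would arise by chance if β₁ were truly 0.

Decision rule: reject H₀ if p-value < α.
p-value = 0.1220 ≥ α = 0.05 → fail to reject H₀.

At α = 0.05 the data do not provide convincing evidence of a nonzero slope.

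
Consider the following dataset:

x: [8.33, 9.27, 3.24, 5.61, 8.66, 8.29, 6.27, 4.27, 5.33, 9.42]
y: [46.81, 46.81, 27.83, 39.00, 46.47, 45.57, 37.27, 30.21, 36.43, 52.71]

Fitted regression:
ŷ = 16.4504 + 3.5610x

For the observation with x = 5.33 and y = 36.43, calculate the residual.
Residual = 0.9995

The residual is the difference between the actual value and the predicted value:

Residual = y - ŷ

Step 1: Calculate predicted value
ŷ = 16.4504 + 3.5610 × 5.33
ŷ = 35.4305

Step 2: Calculate residual
Residual = 36.43 - 35.4305
Residual = 0.9995

The residual is positive, so the observed y = 36.43 sits above the regression line (the line underestimates it by 0.9995).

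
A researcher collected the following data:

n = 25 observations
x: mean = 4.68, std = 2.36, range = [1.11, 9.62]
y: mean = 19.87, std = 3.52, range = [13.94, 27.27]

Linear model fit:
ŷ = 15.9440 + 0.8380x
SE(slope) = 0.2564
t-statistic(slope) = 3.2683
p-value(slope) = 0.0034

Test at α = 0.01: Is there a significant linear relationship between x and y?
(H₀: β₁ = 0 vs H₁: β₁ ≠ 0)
Reject H₀: p-value = 0.0034 < α = 0.01. The linear relationship is significant at the 1% level.

Hypothesis test for the slope coefficient:

H₀: β₁ = 0 (no linear relationship)
H₁: β₁ ≠ 0 (linear relationship exists)

Test statistic: t = β̂₁ / SE(β̂₁) = 0.8380 / 0.2564 = 3.2683

The p-value (0.0034) is the probability, under H₀, of a t-statistic at least as extreme as |t| = 3.2683 (two-sided, df = n − 2 = 23).

Decision rule: reject H₀ if p-value < α.
p-value = 0.0034 < α = 0.01 → reject H₀.

Conclusion: the linear association between x and y is significant at the 1% level.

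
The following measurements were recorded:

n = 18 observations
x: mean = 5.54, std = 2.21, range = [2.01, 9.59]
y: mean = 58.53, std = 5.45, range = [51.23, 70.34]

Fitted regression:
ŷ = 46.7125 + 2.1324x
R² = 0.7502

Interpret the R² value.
About 75.02% of the variability in y is accounted for by the regression on x (R² = 0.7502) — a strong linear fit.

R² = 1 − SS_res/SS_tot compares the residual scatter to the total scatter of y about its mean.

Here R² = 0.7502:
- Explained: 75.02% of the variation in y
- Unexplained (residual): 100% − 75.02% = 24.98%
- Rule of thumb (below 0.3 weak; 0.3 to below 0.7 moderate; 0.7 and above strong) → strong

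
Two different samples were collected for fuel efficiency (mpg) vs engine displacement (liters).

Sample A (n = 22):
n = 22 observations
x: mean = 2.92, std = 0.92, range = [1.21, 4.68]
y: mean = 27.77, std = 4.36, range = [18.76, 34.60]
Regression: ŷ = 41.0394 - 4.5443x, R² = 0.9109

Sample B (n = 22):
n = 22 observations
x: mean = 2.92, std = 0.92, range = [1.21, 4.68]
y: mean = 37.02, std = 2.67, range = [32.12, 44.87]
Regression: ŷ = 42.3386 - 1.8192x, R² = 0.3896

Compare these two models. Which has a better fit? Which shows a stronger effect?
Model A has the better fit (R² = 0.9109 vs 0.3896). Model A shows the stronger effect (|β₁| = 4.5443 vs 1.8192).

Model Comparison:

Goodness of fit (R²):
- Model A: R² = 0.9109 → 91.09% of variance in fuel efficiency explained
- Model B: R² = 0.3896 → 38.96% of variance in fuel efficiency explained
- 0.9109 > 0.3896 → Model A has the better fit

Strength of effect — compare |β₁|:
- Model A: β₁ = -4.5443 → predicted fuel efficiency falls 4.5443 mpg per additional liter of engine displacement
- Model B: β₁ = -1.8192 → predicted fuel efficiency falls 1.8192 mpg per additional liter of engine displacement
- |-4.5443| > |-1.8192| → Model A shows the stronger marginal effect

Notes:
- R² measures how tightly points cluster around the line; β₁ measures how steep the line is — they answer different questions.
- The two samples could reflect different populations, time periods, or measurement quality.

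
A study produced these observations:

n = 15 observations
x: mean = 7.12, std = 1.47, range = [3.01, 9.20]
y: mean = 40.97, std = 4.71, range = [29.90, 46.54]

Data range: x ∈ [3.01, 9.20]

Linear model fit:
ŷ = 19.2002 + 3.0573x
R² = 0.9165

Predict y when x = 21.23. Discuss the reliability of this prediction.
The equation gives ŷ = 84.1067; however x = 21.23 is 12.03 units above the observed range, so this extrapolated value should not be trusted.

Prediction calculation:
ŷ = 19.2002 + 3.0573 × 21.23
ŷ = 84.1067

Reliability:
- Data range: x ∈ [3.01, 9.20]
- Prediction point: x = 21.23 is 12.03 units above the observed range → this is EXTRAPOLATION, not interpolation

Why that matters here:
- The linear relationship may not hold outside the observed range
- The standard error of prediction grows with (x − x̄)², and x = 21.23 is far from x̄ = 7.12
- There are no observations near this x to validate the fitted line there

Report the number if required, but flag clearly that it is an extrapolation.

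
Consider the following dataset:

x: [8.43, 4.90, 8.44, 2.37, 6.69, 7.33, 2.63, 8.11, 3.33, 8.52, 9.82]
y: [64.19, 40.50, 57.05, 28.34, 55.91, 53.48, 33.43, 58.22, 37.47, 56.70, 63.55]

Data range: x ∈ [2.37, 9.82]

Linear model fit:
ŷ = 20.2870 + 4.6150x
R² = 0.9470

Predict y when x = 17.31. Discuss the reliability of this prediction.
ŷ = 100.1727 (extrapolation — x = 17.31 lies outside [2.37, 9.82], so reliability is low).

Prediction calculation:
ŷ = 20.2870 + 4.6150 × 17.31
ŷ = 100.1727

Reliability:
- Data range: x ∈ [2.37, 9.82]
- Prediction point: x = 17.31 is 7.49 units above the observed range → this is EXTRAPOLATION, not interpolation

Why that matters here:
- There are no observations near this x to validate the fitted line there
- R² describes fit only over the sampled x values; it says nothing about behaviour beyond them

A defensible statement: 'if the linear trend continued to x = 17.31, y would be about 100.1727' — the premise is untested.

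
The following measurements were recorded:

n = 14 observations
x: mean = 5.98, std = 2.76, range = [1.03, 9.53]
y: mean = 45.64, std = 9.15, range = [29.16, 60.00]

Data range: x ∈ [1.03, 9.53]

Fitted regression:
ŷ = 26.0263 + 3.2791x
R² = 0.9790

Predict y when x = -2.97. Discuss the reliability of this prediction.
ŷ = 16.2874 (extrapolation — x = -2.97 lies outside [1.03, 9.53], so reliability is low).

Prediction calculation:
ŷ = 26.0263 + 3.2791 × (-2.97)
ŷ = 16.2874

Reliability:
- Data range: x ∈ [1.03, 9.53]
- Prediction point: x = -2.97 is 4.00 units below the observed range → this is EXTRAPOLATION, not interpolation

Why that matters here:
- R² describes fit only over the sampled x values; it says nothing about behaviour beyond them
- The linear relationship may not hold outside the observed range

A defensible statement: 'if the linear trend continued to x = -2.97, y would be about 16.2874' — the premise is untested.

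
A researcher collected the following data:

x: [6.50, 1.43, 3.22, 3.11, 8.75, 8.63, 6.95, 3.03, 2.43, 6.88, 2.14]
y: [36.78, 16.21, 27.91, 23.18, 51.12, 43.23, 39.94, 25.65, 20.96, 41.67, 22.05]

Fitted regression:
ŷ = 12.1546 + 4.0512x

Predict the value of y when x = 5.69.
ŷ = 35.2059

x = 5.69 lies inside the observed range [1.43, 8.75], so the fitted equation applies directly:

ŷ = 12.1546 + 4.0512 × 5.69
ŷ = 12.1546 + 23.0513
ŷ = 35.2059

This is the fitted mean response at that x — an individual observation would come with a wider prediction interval.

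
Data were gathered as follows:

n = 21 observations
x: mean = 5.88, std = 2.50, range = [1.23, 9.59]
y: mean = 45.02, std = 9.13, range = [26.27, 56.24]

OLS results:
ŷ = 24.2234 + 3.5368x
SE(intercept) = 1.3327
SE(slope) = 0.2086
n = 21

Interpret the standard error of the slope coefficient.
The slope 3.5368 is pinned down to within about ±0.2086 (one SE) by these data — relative uncertainty 5.9%, i.e. precise.

SE(β̂₁) = s / √Sxx, where s is the residual standard deviation and Sxx = Σ(x − x̄)². It is the yardstick for how far β̂₁ = 3.5368 could plausibly be from the true slope.

Relative precision:
- SE / |β̂₁| = 0.2086 / 3.5368 = 5.9%
- Rule of thumb (under 20%: precise; 20% to under 50%: moderately precise; 50% or more: imprecise) → precise

Rough 95% range (±2 SE): 3.5368 ± 0.4172 → (3.1196, 3.9540).

What drives SE(β̂₁): larger n (here n = 21) → smaller SE; wider spread of x values → smaller SE; more residual scatter → larger SE.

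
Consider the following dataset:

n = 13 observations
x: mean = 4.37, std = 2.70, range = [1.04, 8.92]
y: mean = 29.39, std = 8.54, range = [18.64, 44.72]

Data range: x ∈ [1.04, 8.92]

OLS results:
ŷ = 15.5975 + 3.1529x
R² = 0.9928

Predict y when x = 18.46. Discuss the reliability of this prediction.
ŷ = 73.8000, but this is extrapolation (above the data range [1.04, 8.92]) and may be unreliable.

Prediction calculation:
ŷ = 15.5975 + 3.1529 × 18.46
ŷ = 73.8000

Reliability:
- Data range: x ∈ [1.04, 8.92]
- Prediction point: x = 18.46 is 9.54 units above the observed range → this is EXTRAPOLATION, not interpolation

Why that matters here:
- R² describes fit only over the sampled x values; it says nothing about behaviour beyond them
- Real relationships often flatten, saturate, or turn nonlinear at extremes
- The linear relationship may not hold outside the observed range

A defensible statement: 'if the linear trend continued to x = 18.46, y would be about 73.8000' — the premise is untested.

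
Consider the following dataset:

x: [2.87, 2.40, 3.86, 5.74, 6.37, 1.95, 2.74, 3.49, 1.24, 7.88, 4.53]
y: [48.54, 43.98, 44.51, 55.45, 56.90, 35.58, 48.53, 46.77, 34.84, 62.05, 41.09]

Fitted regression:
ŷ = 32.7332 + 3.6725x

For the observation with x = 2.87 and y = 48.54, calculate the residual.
Residual = 5.2667

The residual is the difference between the actual value and the predicted value:

Residual = y - ŷ

Step 1: Calculate predicted value
ŷ = 32.7332 + 3.6725 × 2.87
ŷ = 43.2733

Step 2: Calculate residual
Residual = 48.54 - 43.2733
Residual = 5.2667

Interpretation: the model underestimates the actual value by 5.2667 at this point (positive residual → observation lies above the fitted line).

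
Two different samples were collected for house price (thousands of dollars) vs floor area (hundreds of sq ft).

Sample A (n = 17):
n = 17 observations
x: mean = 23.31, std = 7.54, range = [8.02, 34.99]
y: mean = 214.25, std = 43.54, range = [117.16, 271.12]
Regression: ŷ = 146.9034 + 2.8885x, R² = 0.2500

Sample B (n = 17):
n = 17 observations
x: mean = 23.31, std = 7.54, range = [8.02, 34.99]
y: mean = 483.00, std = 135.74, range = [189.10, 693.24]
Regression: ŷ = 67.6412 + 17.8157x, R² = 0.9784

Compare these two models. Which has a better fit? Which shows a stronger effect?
Model B has the better fit (R² = 0.9784 vs 0.2500). Model B shows the stronger effect (|β₁| = 17.8157 vs 2.8885).

Model Comparison:

Fit — compare R²:
- Model A: R² = 0.2500 → 25.00% of variance in house price explained
- Model B: R² = 0.9784 → 97.84% of variance in house price explained
- 0.9784 > 0.2500 → Model B has the better fit

Which has the larger per-hundred sq ft effect? (|β₁|)
- Model A: β₁ = 2.8885 → predicted house price rises 2.8885 thousand dollars per additional hundred sq ft of floor area
- Model B: β₁ = 17.8157 → predicted house price rises 17.8157 thousand dollars per additional hundred sq ft of floor area
- |2.8885| < |17.8157| → Model B shows the stronger marginal effect

Notes:
- A steeper slope doesn't make a better model if the scatter around the line is large.
- A better fit (higher R²) doesn't necessarily mean a more important relationship.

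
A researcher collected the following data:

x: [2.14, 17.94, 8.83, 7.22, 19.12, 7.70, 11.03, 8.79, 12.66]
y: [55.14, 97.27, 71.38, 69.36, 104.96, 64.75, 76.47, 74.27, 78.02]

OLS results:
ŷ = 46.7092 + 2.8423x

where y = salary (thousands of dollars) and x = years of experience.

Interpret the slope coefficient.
On average, salary is about 2.8423 thousand dollars higher for every extra year of experience.

β₁ = 2.8423 is the change in predicted salary (thousand dollars) per additional year of experience.

Interpretation:
- Experience up by 1 year → predicted salary increases by 2.8423 thousand dollars
- The effect is assumed constant over the observed range of x (linearity)
- The slope describes association in these data, not necessarily a causal effect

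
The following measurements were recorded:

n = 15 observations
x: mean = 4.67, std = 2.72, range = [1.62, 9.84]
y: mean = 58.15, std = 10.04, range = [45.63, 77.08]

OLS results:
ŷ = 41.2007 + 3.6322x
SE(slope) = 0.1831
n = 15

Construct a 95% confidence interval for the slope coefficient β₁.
The 95% CI for β₁ is (3.2366, 4.0278)

Confidence interval for the slope:

The 95% CI for β₁ is: β̂₁ ± t*(α/2, n-2) × SE(β̂₁)

Step 1: Find critical t-value
- Confidence level = 0.95
- Degrees of freedom = n - 2 = 15 - 2 = 13
- t*(α/2, 13) = 2.1604

Step 2: Calculate margin of error
Margin = 2.1604 × 0.1831 = 0.3956

Step 3: Construct interval
CI = 3.6322 ± 0.3956
CI = (3.2366, 4.0278)

Interpretation: intervals built this way capture the true β₁ in 95% of repeated samples; here the plausible range for the per-unit effect of x on y is 3.2366 to 4.0278.
Both endpoints are positive, so the data support a genuinely positive slope at this confidence level.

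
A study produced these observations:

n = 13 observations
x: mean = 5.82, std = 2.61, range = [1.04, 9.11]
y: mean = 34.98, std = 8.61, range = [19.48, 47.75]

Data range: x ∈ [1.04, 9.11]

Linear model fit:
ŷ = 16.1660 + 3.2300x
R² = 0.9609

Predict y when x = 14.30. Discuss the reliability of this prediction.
The equation gives ŷ = 62.3550; however x = 14.30 is 5.19 units above the observed range, so this extrapolated value should not be trusted.

Prediction calculation:
ŷ = 16.1660 + 3.2300 × 14.30
ŷ = 62.3550

Reliability:
- Data range: x ∈ [1.04, 9.11]
- Prediction point: x = 14.30 is 5.19 units above the observed range → this is EXTRAPOLATION, not interpolation

Why that matters here:
- Real relationships often flatten, saturate, or turn nonlinear at extremes
- The standard error of prediction grows with (x − x̄)², and x = 14.30 is far from x̄ = 5.82
- The linear relationship may not hold outside the observed range

A defensible statement: 'if the linear trend continued to x = 14.30, y would be about 62.3550' — the premise is untested.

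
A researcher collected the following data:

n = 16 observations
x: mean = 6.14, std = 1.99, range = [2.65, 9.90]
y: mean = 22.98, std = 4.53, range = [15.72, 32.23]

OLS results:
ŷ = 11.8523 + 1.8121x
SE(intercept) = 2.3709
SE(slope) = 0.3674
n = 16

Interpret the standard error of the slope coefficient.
The slope 1.8121 is pinned down to within about ±0.3674 (one SE) by these data — relative uncertainty 20.3%, i.e. moderately precise.

What SE measures:
- The standard error quantifies the sampling variability of the coefficient estimate
- It is the estimated standard deviation of β̂₁ across hypothetical repeated samples of the same size
- Smaller SE → more precise estimate

Relative precision:
- SE / |β̂₁| = 0.3674 / 1.8121 = 20.3%
- Rule of thumb (under 20%: precise; 20% to under 50%: moderately precise; 50% or more: imprecise) → moderately precise

Rough 95% range (±2 SE): 1.8121 ± 0.7348 → (1.0773, 2.5469).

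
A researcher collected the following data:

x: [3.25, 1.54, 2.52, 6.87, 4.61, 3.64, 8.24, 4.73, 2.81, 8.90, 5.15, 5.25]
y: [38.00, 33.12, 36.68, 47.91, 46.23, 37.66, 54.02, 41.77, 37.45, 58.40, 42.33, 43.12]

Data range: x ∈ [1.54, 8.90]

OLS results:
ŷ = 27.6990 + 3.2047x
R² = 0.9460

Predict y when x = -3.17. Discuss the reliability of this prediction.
ŷ = 17.5401 (extrapolation — x = -3.17 lies outside [1.54, 8.90], so reliability is low).

Prediction calculation:
ŷ = 27.6990 + 3.2047 × (-3.17)
ŷ = 17.5401

Reliability:
- Data range: x ∈ [1.54, 8.90]
- Prediction point: x = -3.17 is 4.71 units below the observed range → this is EXTRAPOLATION, not interpolation

Why that matters here:
- The standard error of prediction grows with (x − x̄)², and x = -3.17 is far from x̄ = 4.79
- The linear relationship may not hold outside the observed range
- There are no observations near this x to validate the fitted line there

Report the number if required, but flag clearly that it is an extrapolation.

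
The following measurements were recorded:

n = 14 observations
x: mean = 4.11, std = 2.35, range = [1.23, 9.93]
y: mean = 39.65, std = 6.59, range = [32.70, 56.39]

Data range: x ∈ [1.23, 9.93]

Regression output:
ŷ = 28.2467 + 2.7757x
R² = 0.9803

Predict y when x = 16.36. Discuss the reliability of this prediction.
The equation gives ŷ = 73.6572; however x = 16.36 is 6.43 units above the observed range, so this extrapolated value should not be trusted.

Prediction calculation:
ŷ = 28.2467 + 2.7757 × 16.36
ŷ = 73.6572

Reliability:
- Data range: x ∈ [1.23, 9.93]
- Prediction point: x = 16.36 is 6.43 units above the observed range → this is EXTRAPOLATION, not interpolation

Why that matters here:
- There are no observations near this x to validate the fitted line there
- The linear relationship may not hold outside the observed range

A defensible statement: 'if the linear trend continued to x = 16.36, y would be about 73.6572' — the premise is untested.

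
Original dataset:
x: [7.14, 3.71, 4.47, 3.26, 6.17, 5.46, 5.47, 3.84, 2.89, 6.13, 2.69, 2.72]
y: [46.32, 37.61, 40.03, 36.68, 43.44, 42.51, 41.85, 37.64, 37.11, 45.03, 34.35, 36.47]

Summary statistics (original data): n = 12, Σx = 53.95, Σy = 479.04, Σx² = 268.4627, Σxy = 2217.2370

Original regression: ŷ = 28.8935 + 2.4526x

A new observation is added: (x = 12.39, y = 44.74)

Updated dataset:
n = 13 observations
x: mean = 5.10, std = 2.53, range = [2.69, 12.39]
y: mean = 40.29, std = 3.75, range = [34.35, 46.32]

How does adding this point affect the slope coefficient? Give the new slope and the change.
The slope changes from 2.4526 to 1.1826 (change of -1.2700, or -51.8%).

x = 12.39 lies well outside the original x-range [2.69, 7.14] (x̄ ≈ 4.50), so this observation has high leverage and can move the slope substantially.

Step 1: Update the sums with the new point (n goes from 12 to 13)
Σx  = 53.95 + 12.39 = 66.34
Σy  = 479.04 + 44.74 = 523.78
Σx² = 268.4627 + 12.39² = 268.4627 + 153.5121 = 421.9748
Σxy = 2217.2370 + 12.39×44.74 = 2217.2370 + 554.3286 = 2771.5656

Step 2: Recompute the slope with b₁ = (nΣxy − ΣxΣy) / (nΣx² − (Σx)²)
Numerator   = 13×2771.5656 − 66.34×523.78 = 36030.3528 − 34747.5652 = 1282.7876
Denominator = 13×421.9748 − 66.34² = 5485.6724 − 4400.9956 = 1084.6768
b₁(new) = 1282.7876 / 1084.6768 = 1.1826

(Same formula on the original sums: (12×2217.2370 − 53.95×479.04) / (12×268.4627 − 53.95²) = 762.6360 / 310.9499 = 2.4526, matching the given fit.)

Step 3: Change in slope
Δβ₁ = 1.1826 − 2.4526 = -1.2700
Relative change = -1.2700 / 2.4526 × 100% = -51.8%
→ the slope decreases when the point is added.

Because the point sits below the extension of the original line at a high-leverage x, it tilts the fit down.
In practice: check such a point for data-entry or measurement error.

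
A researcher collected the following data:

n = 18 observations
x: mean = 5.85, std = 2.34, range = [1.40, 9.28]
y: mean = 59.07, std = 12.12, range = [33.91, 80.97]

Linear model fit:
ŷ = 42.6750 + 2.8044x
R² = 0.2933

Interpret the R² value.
R² = 0.2933 means 29.33% of the variation in y is explained by the linear relationship with x. This indicates a weak fit.

R² = 1 − SS_res/SS_tot compares the residual scatter to the total scatter of y about its mean.

Here R² = 0.2933:
- Explained: 29.33% of the variation in y
- Unexplained (residual): 100% − 29.33% = 70.67%
- Rule of thumb (below 0.3 weak; 0.3 to below 0.7 moderate; 0.7 and above strong) → weak

Calculation: R² = 1 − (SS_res / SS_tot), where SS_res is the sum of squared residuals and SS_tot the total sum of squares.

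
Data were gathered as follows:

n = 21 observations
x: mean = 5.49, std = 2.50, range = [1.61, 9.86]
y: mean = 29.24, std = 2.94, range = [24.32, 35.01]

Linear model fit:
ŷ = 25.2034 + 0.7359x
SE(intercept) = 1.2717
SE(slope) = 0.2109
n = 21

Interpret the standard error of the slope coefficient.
SE(β̂₁) = 0.2109 is the estimated standard deviation of the slope estimate across repeated samples; relative to β̂₁ = 0.7359 that is 28.7%, a moderately precise estimate.

SE(β̂₁) = 0.2109 says: if we drew many samples of n = 21 from the same population and refit each time, the fitted slopes would scatter with a standard deviation of roughly 0.2109 around the true β₁.

Relative precision:
- SE / |β̂₁| = 0.2109 / 0.7359 = 28.7%
- Rule of thumb (under 20%: precise; 20% to under 50%: moderately precise; 50% or more: imprecise) → moderately precise

Link to the t-test: t = β̂₁ / SE(β̂₁) = 0.7359 / 0.2109 = 3.4893, the statistic for H₀: β₁ = 0.

What drives SE(β̂₁): more residual scatter → larger SE; larger n (here n = 21) → smaller SE; wider spread of x values → smaller SE.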